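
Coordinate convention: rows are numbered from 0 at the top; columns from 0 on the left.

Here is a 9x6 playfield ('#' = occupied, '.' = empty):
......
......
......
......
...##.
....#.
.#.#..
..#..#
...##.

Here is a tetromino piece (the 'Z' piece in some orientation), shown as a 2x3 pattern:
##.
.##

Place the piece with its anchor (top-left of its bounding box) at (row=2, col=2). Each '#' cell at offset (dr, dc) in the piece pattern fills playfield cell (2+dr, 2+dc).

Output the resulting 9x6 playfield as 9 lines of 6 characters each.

Answer: ......
......
..##..
...##.
...##.
....#.
.#.#..
..#..#
...##.

Derivation:
Fill (2+0,2+0) = (2,2)
Fill (2+0,2+1) = (2,3)
Fill (2+1,2+1) = (3,3)
Fill (2+1,2+2) = (3,4)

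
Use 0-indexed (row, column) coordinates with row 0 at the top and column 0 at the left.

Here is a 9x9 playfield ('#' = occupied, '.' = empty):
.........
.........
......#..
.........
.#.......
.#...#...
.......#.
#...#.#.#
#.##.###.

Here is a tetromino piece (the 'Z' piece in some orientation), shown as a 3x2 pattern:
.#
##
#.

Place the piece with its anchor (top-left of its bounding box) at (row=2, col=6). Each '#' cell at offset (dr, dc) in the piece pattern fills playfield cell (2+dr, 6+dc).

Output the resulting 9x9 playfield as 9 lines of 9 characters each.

Answer: .........
.........
......##.
......##.
.#....#..
.#...#...
.......#.
#...#.#.#
#.##.###.

Derivation:
Fill (2+0,6+1) = (2,7)
Fill (2+1,6+0) = (3,6)
Fill (2+1,6+1) = (3,7)
Fill (2+2,6+0) = (4,6)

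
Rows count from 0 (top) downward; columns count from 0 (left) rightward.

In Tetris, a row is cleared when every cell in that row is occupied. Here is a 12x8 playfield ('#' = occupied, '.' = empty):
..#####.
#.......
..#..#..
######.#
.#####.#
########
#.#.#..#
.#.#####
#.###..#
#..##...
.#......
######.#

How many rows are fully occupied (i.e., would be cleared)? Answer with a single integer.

Check each row:
  row 0: 3 empty cells -> not full
  row 1: 7 empty cells -> not full
  row 2: 6 empty cells -> not full
  row 3: 1 empty cell -> not full
  row 4: 2 empty cells -> not full
  row 5: 0 empty cells -> FULL (clear)
  row 6: 4 empty cells -> not full
  row 7: 2 empty cells -> not full
  row 8: 3 empty cells -> not full
  row 9: 5 empty cells -> not full
  row 10: 7 empty cells -> not full
  row 11: 1 empty cell -> not full
Total rows cleared: 1

Answer: 1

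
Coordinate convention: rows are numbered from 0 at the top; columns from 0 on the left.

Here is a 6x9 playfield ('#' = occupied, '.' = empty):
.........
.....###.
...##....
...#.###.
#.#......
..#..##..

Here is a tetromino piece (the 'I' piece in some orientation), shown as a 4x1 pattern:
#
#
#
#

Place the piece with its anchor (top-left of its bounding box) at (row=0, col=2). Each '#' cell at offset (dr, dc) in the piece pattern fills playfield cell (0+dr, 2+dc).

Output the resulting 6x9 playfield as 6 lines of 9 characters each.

Answer: ..#......
..#..###.
..###....
..##.###.
#.#......
..#..##..

Derivation:
Fill (0+0,2+0) = (0,2)
Fill (0+1,2+0) = (1,2)
Fill (0+2,2+0) = (2,2)
Fill (0+3,2+0) = (3,2)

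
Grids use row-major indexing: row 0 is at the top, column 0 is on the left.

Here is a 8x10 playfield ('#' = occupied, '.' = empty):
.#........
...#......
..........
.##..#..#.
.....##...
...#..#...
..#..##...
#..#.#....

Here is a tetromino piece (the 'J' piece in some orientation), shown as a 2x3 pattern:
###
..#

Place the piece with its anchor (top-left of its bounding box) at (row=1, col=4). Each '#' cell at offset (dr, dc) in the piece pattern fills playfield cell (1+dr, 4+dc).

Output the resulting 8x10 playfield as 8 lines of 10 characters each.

Fill (1+0,4+0) = (1,4)
Fill (1+0,4+1) = (1,5)
Fill (1+0,4+2) = (1,6)
Fill (1+1,4+2) = (2,6)

Answer: .#........
...####...
......#...
.##..#..#.
.....##...
...#..#...
..#..##...
#..#.#....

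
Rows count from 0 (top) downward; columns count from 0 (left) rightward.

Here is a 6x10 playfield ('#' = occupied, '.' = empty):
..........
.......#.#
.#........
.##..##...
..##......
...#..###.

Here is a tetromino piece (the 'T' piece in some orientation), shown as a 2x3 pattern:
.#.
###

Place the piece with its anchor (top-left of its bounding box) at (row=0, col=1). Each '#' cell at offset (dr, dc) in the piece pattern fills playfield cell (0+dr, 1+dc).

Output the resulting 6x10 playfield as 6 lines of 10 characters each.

Fill (0+0,1+1) = (0,2)
Fill (0+1,1+0) = (1,1)
Fill (0+1,1+1) = (1,2)
Fill (0+1,1+2) = (1,3)

Answer: ..#.......
.###...#.#
.#........
.##..##...
..##......
...#..###.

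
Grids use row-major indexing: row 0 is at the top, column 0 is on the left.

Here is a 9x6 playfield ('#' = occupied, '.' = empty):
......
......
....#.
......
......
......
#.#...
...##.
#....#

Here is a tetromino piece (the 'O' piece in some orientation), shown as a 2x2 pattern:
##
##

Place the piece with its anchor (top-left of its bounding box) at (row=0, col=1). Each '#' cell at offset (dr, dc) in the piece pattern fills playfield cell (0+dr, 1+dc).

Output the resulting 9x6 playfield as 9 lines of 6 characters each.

Answer: .##...
.##...
....#.
......
......
......
#.#...
...##.
#....#

Derivation:
Fill (0+0,1+0) = (0,1)
Fill (0+0,1+1) = (0,2)
Fill (0+1,1+0) = (1,1)
Fill (0+1,1+1) = (1,2)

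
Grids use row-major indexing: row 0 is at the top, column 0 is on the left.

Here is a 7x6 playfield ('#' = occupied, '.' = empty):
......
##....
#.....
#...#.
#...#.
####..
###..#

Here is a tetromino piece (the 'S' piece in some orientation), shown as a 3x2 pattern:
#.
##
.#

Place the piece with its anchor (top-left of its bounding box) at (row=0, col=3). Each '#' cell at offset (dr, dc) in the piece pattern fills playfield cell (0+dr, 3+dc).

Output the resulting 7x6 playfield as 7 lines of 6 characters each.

Answer: ...#..
##.##.
#...#.
#...#.
#...#.
####..
###..#

Derivation:
Fill (0+0,3+0) = (0,3)
Fill (0+1,3+0) = (1,3)
Fill (0+1,3+1) = (1,4)
Fill (0+2,3+1) = (2,4)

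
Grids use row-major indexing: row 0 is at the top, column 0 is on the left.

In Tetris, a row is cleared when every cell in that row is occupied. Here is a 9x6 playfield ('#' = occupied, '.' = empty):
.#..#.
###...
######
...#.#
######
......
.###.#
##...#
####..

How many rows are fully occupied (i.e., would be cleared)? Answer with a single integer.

Answer: 2

Derivation:
Check each row:
  row 0: 4 empty cells -> not full
  row 1: 3 empty cells -> not full
  row 2: 0 empty cells -> FULL (clear)
  row 3: 4 empty cells -> not full
  row 4: 0 empty cells -> FULL (clear)
  row 5: 6 empty cells -> not full
  row 6: 2 empty cells -> not full
  row 7: 3 empty cells -> not full
  row 8: 2 empty cells -> not full
Total rows cleared: 2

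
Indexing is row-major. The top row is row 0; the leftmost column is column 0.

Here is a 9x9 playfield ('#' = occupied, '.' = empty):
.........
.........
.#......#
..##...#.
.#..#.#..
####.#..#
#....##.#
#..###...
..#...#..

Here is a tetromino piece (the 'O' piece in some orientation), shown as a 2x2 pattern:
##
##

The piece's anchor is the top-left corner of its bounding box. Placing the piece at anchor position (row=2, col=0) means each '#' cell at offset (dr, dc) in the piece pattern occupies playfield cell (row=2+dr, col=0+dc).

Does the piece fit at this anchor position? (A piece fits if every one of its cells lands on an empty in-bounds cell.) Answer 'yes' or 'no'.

Answer: no

Derivation:
Check each piece cell at anchor (2, 0):
  offset (0,0) -> (2,0): empty -> OK
  offset (0,1) -> (2,1): occupied ('#') -> FAIL
  offset (1,0) -> (3,0): empty -> OK
  offset (1,1) -> (3,1): empty -> OK
All cells valid: no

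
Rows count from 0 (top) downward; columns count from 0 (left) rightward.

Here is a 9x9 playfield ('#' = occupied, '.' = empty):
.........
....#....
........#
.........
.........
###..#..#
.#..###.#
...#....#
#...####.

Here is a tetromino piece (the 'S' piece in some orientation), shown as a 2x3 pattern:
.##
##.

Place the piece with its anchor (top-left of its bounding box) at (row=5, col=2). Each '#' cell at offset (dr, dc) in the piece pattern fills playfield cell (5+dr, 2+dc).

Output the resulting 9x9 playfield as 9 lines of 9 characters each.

Answer: .........
....#....
........#
.........
.........
######..#
.######.#
...#....#
#...####.

Derivation:
Fill (5+0,2+1) = (5,3)
Fill (5+0,2+2) = (5,4)
Fill (5+1,2+0) = (6,2)
Fill (5+1,2+1) = (6,3)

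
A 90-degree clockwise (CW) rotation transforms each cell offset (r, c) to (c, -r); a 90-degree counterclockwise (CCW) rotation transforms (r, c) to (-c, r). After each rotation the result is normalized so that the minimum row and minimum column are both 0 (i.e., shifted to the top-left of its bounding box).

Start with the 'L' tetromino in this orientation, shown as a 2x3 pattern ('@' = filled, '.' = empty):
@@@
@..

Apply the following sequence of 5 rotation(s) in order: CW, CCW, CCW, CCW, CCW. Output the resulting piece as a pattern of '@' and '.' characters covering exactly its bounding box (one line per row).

Answer: @@
.@
.@

Derivation:
Start:
@@@
@..
After rotation 1 (CW):
@@
.@
.@
After rotation 2 (CCW):
@@@
@..
After rotation 3 (CCW):
@.
@.
@@
After rotation 4 (CCW):
..@
@@@
After rotation 5 (CCW):
@@
.@
.@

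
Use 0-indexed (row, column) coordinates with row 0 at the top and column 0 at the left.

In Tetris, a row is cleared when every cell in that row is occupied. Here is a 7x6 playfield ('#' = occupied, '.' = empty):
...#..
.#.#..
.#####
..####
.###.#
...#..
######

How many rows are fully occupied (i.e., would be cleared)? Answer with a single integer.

Check each row:
  row 0: 5 empty cells -> not full
  row 1: 4 empty cells -> not full
  row 2: 1 empty cell -> not full
  row 3: 2 empty cells -> not full
  row 4: 2 empty cells -> not full
  row 5: 5 empty cells -> not full
  row 6: 0 empty cells -> FULL (clear)
Total rows cleared: 1

Answer: 1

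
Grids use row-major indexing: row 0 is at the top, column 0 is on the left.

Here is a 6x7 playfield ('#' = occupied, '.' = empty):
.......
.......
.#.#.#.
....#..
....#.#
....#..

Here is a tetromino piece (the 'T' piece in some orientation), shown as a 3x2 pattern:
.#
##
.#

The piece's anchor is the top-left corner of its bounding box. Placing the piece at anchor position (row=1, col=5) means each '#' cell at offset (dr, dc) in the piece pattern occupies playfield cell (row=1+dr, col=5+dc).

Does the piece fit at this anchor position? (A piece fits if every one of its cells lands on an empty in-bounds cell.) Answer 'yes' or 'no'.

Answer: no

Derivation:
Check each piece cell at anchor (1, 5):
  offset (0,1) -> (1,6): empty -> OK
  offset (1,0) -> (2,5): occupied ('#') -> FAIL
  offset (1,1) -> (2,6): empty -> OK
  offset (2,1) -> (3,6): empty -> OK
All cells valid: no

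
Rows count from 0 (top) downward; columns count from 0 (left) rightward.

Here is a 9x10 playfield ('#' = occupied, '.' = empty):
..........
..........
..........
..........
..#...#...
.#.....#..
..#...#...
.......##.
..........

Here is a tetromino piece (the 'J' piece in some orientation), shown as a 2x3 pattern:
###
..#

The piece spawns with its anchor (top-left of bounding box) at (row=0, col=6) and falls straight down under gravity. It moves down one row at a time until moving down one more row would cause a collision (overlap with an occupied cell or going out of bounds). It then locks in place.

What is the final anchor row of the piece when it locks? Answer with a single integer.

Spawn at (row=0, col=6). Try each row:
  row 0: fits
  row 1: fits
  row 2: fits
  row 3: fits
  row 4: blocked -> lock at row 3

Answer: 3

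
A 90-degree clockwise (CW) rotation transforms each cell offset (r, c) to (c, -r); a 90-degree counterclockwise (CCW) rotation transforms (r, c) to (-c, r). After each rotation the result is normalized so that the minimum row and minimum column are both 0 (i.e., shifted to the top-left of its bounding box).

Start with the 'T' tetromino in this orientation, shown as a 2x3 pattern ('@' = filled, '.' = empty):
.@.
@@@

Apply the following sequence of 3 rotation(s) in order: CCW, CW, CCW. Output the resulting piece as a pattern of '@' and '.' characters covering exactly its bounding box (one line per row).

Start:
.@.
@@@
After rotation 1 (CCW):
.@
@@
.@
After rotation 2 (CW):
.@.
@@@
After rotation 3 (CCW):
.@
@@
.@

Answer: .@
@@
.@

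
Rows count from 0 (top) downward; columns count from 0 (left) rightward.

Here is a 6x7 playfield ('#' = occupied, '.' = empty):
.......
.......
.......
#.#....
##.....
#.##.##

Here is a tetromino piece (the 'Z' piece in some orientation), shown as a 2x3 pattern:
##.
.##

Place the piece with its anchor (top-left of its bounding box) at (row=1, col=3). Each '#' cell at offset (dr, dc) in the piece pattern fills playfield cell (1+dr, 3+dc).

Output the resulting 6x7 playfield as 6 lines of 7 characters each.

Answer: .......
...##..
....##.
#.#....
##.....
#.##.##

Derivation:
Fill (1+0,3+0) = (1,3)
Fill (1+0,3+1) = (1,4)
Fill (1+1,3+1) = (2,4)
Fill (1+1,3+2) = (2,5)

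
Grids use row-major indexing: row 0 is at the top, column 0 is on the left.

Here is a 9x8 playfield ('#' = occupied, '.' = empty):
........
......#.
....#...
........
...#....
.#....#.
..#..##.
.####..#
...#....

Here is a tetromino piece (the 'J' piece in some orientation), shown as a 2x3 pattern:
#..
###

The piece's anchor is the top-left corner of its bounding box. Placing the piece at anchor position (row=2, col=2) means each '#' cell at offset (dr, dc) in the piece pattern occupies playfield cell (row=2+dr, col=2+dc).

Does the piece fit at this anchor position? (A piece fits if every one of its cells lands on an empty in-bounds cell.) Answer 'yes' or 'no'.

Check each piece cell at anchor (2, 2):
  offset (0,0) -> (2,2): empty -> OK
  offset (1,0) -> (3,2): empty -> OK
  offset (1,1) -> (3,3): empty -> OK
  offset (1,2) -> (3,4): empty -> OK
All cells valid: yes

Answer: yes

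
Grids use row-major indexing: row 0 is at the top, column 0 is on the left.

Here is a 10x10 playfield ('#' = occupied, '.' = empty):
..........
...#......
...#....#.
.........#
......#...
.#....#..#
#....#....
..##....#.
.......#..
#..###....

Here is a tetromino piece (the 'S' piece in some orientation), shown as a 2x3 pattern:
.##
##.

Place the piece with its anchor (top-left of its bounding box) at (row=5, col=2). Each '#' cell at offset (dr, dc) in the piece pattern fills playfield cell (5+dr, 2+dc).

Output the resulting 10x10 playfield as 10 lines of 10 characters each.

Fill (5+0,2+1) = (5,3)
Fill (5+0,2+2) = (5,4)
Fill (5+1,2+0) = (6,2)
Fill (5+1,2+1) = (6,3)

Answer: ..........
...#......
...#....#.
.........#
......#...
.#.##.#..#
#.##.#....
..##....#.
.......#..
#..###....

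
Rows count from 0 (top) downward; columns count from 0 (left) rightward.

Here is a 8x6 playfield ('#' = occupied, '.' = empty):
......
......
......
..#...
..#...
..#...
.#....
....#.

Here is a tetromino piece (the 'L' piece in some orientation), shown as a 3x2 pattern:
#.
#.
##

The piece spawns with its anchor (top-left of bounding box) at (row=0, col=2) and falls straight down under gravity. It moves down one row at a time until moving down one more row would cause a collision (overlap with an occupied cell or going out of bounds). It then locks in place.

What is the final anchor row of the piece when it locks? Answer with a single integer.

Spawn at (row=0, col=2). Try each row:
  row 0: fits
  row 1: blocked -> lock at row 0

Answer: 0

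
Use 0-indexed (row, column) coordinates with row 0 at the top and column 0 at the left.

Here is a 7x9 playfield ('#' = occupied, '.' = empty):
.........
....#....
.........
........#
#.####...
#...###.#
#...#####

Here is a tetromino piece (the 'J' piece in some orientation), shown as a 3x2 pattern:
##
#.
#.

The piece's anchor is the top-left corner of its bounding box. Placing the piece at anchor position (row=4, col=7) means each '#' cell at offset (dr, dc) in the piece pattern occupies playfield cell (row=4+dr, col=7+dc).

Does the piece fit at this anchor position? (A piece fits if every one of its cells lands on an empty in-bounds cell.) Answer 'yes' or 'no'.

Check each piece cell at anchor (4, 7):
  offset (0,0) -> (4,7): empty -> OK
  offset (0,1) -> (4,8): empty -> OK
  offset (1,0) -> (5,7): empty -> OK
  offset (2,0) -> (6,7): occupied ('#') -> FAIL
All cells valid: no

Answer: no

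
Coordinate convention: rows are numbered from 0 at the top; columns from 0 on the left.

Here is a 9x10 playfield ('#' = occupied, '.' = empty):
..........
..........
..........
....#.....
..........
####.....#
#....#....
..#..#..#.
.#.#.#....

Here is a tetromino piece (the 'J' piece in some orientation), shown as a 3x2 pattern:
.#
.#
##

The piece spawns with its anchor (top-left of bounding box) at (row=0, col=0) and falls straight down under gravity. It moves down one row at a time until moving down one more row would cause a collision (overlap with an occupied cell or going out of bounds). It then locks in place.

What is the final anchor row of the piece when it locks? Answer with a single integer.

Answer: 2

Derivation:
Spawn at (row=0, col=0). Try each row:
  row 0: fits
  row 1: fits
  row 2: fits
  row 3: blocked -> lock at row 2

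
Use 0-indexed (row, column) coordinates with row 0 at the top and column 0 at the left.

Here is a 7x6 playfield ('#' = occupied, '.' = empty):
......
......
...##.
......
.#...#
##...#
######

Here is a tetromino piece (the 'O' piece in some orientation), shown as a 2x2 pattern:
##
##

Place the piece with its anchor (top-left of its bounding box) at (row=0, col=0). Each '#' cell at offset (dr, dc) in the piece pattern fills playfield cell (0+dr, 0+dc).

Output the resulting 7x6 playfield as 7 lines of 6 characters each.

Fill (0+0,0+0) = (0,0)
Fill (0+0,0+1) = (0,1)
Fill (0+1,0+0) = (1,0)
Fill (0+1,0+1) = (1,1)

Answer: ##....
##....
...##.
......
.#...#
##...#
######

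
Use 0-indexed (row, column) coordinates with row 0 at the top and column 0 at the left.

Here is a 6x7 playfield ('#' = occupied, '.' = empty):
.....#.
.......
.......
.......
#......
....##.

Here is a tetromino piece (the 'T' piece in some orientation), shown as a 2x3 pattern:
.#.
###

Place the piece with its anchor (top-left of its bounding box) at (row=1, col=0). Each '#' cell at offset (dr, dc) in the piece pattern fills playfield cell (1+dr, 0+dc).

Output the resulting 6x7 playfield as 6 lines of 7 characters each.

Answer: .....#.
.#.....
###....
.......
#......
....##.

Derivation:
Fill (1+0,0+1) = (1,1)
Fill (1+1,0+0) = (2,0)
Fill (1+1,0+1) = (2,1)
Fill (1+1,0+2) = (2,2)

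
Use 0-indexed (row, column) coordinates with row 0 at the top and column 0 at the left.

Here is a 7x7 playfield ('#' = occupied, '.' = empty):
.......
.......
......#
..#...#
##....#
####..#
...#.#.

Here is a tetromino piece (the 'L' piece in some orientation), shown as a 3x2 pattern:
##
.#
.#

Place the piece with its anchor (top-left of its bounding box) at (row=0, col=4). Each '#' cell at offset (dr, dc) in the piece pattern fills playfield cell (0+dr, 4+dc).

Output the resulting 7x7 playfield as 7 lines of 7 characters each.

Answer: ....##.
.....#.
.....##
..#...#
##....#
####..#
...#.#.

Derivation:
Fill (0+0,4+0) = (0,4)
Fill (0+0,4+1) = (0,5)
Fill (0+1,4+1) = (1,5)
Fill (0+2,4+1) = (2,5)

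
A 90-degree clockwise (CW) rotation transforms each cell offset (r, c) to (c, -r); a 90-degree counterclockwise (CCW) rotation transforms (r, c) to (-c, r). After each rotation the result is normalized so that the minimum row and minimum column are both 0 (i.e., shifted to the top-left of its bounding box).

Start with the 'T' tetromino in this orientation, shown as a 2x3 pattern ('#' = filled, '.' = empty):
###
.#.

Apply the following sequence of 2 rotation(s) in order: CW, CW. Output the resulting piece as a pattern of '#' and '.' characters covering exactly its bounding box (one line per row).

Start:
###
.#.
After rotation 1 (CW):
.#
##
.#
After rotation 2 (CW):
.#.
###

Answer: .#.
###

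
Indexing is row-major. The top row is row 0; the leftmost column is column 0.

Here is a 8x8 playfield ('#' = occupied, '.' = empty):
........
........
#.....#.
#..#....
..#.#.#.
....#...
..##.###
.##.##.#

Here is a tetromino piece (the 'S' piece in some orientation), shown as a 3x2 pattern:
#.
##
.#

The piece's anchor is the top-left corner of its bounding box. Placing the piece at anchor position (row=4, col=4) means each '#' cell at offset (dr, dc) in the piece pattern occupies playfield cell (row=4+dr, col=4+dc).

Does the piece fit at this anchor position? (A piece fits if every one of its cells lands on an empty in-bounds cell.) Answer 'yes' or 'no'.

Answer: no

Derivation:
Check each piece cell at anchor (4, 4):
  offset (0,0) -> (4,4): occupied ('#') -> FAIL
  offset (1,0) -> (5,4): occupied ('#') -> FAIL
  offset (1,1) -> (5,5): empty -> OK
  offset (2,1) -> (6,5): occupied ('#') -> FAIL
All cells valid: no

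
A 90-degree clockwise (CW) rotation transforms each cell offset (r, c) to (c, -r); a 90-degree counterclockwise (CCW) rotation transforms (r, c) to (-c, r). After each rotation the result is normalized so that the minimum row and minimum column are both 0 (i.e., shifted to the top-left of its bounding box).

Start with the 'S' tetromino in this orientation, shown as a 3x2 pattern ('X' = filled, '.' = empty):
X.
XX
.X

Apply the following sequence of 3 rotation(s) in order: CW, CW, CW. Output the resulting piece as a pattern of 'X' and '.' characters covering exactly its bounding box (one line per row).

Answer: .XX
XX.

Derivation:
Start:
X.
XX
.X
After rotation 1 (CW):
.XX
XX.
After rotation 2 (CW):
X.
XX
.X
After rotation 3 (CW):
.XX
XX.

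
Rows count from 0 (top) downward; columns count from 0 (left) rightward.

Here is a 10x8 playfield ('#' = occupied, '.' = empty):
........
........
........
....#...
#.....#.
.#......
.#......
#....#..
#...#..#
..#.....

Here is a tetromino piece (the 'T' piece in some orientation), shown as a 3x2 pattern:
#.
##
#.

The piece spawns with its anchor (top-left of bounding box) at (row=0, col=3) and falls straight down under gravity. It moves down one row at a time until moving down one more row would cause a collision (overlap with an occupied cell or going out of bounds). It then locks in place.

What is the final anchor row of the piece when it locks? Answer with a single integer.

Answer: 1

Derivation:
Spawn at (row=0, col=3). Try each row:
  row 0: fits
  row 1: fits
  row 2: blocked -> lock at row 1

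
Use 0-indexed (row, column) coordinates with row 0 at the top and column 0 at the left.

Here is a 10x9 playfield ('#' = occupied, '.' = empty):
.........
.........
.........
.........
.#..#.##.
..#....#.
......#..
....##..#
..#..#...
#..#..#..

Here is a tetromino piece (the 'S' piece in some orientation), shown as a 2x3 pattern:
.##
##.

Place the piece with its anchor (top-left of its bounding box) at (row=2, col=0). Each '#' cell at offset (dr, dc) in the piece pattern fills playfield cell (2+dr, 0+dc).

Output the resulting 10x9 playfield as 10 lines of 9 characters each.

Fill (2+0,0+1) = (2,1)
Fill (2+0,0+2) = (2,2)
Fill (2+1,0+0) = (3,0)
Fill (2+1,0+1) = (3,1)

Answer: .........
.........
.##......
##.......
.#..#.##.
..#....#.
......#..
....##..#
..#..#...
#..#..#..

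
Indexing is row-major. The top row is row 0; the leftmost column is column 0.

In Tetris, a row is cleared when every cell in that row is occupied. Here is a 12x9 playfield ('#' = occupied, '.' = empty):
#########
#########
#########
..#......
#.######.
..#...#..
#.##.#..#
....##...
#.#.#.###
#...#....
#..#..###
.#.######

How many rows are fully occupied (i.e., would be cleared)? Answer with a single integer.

Answer: 3

Derivation:
Check each row:
  row 0: 0 empty cells -> FULL (clear)
  row 1: 0 empty cells -> FULL (clear)
  row 2: 0 empty cells -> FULL (clear)
  row 3: 8 empty cells -> not full
  row 4: 2 empty cells -> not full
  row 5: 7 empty cells -> not full
  row 6: 4 empty cells -> not full
  row 7: 7 empty cells -> not full
  row 8: 3 empty cells -> not full
  row 9: 7 empty cells -> not full
  row 10: 4 empty cells -> not full
  row 11: 2 empty cells -> not full
Total rows cleared: 3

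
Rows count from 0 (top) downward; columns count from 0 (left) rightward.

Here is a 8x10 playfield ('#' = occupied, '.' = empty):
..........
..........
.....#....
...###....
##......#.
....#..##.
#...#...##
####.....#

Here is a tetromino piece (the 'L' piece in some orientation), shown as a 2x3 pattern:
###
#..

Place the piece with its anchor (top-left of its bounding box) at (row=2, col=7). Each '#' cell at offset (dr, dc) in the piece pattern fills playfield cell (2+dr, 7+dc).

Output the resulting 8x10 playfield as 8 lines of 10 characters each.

Fill (2+0,7+0) = (2,7)
Fill (2+0,7+1) = (2,8)
Fill (2+0,7+2) = (2,9)
Fill (2+1,7+0) = (3,7)

Answer: ..........
..........
.....#.###
...###.#..
##......#.
....#..##.
#...#...##
####.....#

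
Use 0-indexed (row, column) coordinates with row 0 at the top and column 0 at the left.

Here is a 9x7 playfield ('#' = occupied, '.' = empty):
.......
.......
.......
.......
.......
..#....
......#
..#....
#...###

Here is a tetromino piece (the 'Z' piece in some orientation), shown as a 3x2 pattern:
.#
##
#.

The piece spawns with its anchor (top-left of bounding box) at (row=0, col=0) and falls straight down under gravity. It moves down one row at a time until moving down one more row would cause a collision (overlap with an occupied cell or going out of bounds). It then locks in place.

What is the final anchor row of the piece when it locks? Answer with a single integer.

Spawn at (row=0, col=0). Try each row:
  row 0: fits
  row 1: fits
  row 2: fits
  row 3: fits
  row 4: fits
  row 5: fits
  row 6: blocked -> lock at row 5

Answer: 5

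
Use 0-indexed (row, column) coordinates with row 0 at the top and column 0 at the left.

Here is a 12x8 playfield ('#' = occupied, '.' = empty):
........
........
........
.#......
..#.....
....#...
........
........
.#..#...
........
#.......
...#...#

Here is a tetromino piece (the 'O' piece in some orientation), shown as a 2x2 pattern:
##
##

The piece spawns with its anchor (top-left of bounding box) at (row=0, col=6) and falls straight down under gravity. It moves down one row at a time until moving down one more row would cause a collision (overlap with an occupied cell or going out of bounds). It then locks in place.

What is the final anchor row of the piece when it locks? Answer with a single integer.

Answer: 9

Derivation:
Spawn at (row=0, col=6). Try each row:
  row 0: fits
  row 1: fits
  row 2: fits
  row 3: fits
  row 4: fits
  row 5: fits
  row 6: fits
  row 7: fits
  row 8: fits
  row 9: fits
  row 10: blocked -> lock at row 9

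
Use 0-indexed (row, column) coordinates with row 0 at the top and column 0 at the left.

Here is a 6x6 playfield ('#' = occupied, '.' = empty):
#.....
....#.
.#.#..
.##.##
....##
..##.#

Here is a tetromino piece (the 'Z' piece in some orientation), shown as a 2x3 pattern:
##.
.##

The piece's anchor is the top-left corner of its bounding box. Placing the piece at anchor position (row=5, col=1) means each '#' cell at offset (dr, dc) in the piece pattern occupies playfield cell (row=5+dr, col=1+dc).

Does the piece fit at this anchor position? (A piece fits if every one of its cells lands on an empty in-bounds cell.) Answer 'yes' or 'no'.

Answer: no

Derivation:
Check each piece cell at anchor (5, 1):
  offset (0,0) -> (5,1): empty -> OK
  offset (0,1) -> (5,2): occupied ('#') -> FAIL
  offset (1,1) -> (6,2): out of bounds -> FAIL
  offset (1,2) -> (6,3): out of bounds -> FAIL
All cells valid: no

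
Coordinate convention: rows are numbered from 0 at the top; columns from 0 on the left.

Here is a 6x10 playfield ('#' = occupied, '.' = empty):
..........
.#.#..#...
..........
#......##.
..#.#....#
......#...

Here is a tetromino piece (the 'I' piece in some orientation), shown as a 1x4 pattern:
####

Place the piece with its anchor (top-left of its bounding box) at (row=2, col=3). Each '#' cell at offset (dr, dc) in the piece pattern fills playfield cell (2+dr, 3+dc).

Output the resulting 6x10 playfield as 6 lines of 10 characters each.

Answer: ..........
.#.#..#...
...####...
#......##.
..#.#....#
......#...

Derivation:
Fill (2+0,3+0) = (2,3)
Fill (2+0,3+1) = (2,4)
Fill (2+0,3+2) = (2,5)
Fill (2+0,3+3) = (2,6)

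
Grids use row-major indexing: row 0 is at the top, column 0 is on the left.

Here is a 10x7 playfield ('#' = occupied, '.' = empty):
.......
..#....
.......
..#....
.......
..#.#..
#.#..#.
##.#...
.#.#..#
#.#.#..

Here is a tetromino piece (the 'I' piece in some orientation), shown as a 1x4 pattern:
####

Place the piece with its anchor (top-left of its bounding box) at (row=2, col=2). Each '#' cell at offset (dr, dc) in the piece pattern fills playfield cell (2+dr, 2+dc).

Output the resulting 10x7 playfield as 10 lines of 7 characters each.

Answer: .......
..#....
..####.
..#....
.......
..#.#..
#.#..#.
##.#...
.#.#..#
#.#.#..

Derivation:
Fill (2+0,2+0) = (2,2)
Fill (2+0,2+1) = (2,3)
Fill (2+0,2+2) = (2,4)
Fill (2+0,2+3) = (2,5)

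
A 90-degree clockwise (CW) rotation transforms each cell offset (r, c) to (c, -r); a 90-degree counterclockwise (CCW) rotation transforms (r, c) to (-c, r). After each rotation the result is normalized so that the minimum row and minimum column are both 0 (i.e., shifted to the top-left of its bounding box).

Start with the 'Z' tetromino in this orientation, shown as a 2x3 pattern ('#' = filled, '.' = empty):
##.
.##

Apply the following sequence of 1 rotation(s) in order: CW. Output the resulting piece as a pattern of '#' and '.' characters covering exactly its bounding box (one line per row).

Start:
##.
.##
After rotation 1 (CW):
.#
##
#.

Answer: .#
##
#.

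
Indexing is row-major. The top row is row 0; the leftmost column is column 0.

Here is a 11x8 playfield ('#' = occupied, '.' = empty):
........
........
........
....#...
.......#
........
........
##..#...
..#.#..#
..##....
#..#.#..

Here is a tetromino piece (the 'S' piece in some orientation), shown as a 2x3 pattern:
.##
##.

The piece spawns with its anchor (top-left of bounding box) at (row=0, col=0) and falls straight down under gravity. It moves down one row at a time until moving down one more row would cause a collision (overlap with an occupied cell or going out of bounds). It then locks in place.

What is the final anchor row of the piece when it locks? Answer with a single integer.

Answer: 5

Derivation:
Spawn at (row=0, col=0). Try each row:
  row 0: fits
  row 1: fits
  row 2: fits
  row 3: fits
  row 4: fits
  row 5: fits
  row 6: blocked -> lock at row 5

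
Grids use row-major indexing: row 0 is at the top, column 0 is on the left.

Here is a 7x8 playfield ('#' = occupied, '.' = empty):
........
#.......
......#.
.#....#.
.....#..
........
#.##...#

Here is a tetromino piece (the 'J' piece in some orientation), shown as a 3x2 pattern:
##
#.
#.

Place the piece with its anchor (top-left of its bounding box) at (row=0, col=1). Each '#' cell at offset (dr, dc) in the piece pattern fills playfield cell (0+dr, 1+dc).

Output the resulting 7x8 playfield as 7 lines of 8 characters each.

Answer: .##.....
##......
.#....#.
.#....#.
.....#..
........
#.##...#

Derivation:
Fill (0+0,1+0) = (0,1)
Fill (0+0,1+1) = (0,2)
Fill (0+1,1+0) = (1,1)
Fill (0+2,1+0) = (2,1)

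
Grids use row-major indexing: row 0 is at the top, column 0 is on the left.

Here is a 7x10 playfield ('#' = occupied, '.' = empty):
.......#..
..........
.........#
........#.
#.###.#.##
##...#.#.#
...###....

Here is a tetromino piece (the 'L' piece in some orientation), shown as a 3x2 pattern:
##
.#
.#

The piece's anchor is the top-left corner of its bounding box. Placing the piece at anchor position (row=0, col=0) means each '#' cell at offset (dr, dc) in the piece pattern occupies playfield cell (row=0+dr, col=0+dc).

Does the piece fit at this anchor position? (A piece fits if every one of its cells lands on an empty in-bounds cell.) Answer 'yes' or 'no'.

Check each piece cell at anchor (0, 0):
  offset (0,0) -> (0,0): empty -> OK
  offset (0,1) -> (0,1): empty -> OK
  offset (1,1) -> (1,1): empty -> OK
  offset (2,1) -> (2,1): empty -> OK
All cells valid: yes

Answer: yes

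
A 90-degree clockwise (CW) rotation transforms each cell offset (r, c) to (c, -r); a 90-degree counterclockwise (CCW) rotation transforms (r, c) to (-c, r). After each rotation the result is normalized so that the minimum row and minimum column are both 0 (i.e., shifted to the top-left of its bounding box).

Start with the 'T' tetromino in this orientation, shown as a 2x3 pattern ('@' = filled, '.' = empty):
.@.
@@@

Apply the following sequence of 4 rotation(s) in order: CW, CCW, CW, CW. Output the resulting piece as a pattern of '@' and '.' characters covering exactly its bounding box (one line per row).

Answer: @@@
.@.

Derivation:
Start:
.@.
@@@
After rotation 1 (CW):
@.
@@
@.
After rotation 2 (CCW):
.@.
@@@
After rotation 3 (CW):
@.
@@
@.
After rotation 4 (CW):
@@@
.@.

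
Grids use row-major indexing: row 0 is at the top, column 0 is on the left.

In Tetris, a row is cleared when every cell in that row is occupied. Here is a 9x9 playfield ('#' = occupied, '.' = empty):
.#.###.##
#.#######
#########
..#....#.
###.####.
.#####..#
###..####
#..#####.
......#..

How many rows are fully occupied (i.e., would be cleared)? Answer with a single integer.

Check each row:
  row 0: 3 empty cells -> not full
  row 1: 1 empty cell -> not full
  row 2: 0 empty cells -> FULL (clear)
  row 3: 7 empty cells -> not full
  row 4: 2 empty cells -> not full
  row 5: 3 empty cells -> not full
  row 6: 2 empty cells -> not full
  row 7: 3 empty cells -> not full
  row 8: 8 empty cells -> not full
Total rows cleared: 1

Answer: 1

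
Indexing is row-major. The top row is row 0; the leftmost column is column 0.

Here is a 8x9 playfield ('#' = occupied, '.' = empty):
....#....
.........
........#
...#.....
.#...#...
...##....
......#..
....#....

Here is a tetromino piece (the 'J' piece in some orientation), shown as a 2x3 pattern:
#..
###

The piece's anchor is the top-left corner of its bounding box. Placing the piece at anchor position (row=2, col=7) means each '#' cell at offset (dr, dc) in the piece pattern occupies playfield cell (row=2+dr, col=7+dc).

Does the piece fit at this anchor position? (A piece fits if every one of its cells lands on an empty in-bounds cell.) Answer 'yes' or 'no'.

Check each piece cell at anchor (2, 7):
  offset (0,0) -> (2,7): empty -> OK
  offset (1,0) -> (3,7): empty -> OK
  offset (1,1) -> (3,8): empty -> OK
  offset (1,2) -> (3,9): out of bounds -> FAIL
All cells valid: no

Answer: no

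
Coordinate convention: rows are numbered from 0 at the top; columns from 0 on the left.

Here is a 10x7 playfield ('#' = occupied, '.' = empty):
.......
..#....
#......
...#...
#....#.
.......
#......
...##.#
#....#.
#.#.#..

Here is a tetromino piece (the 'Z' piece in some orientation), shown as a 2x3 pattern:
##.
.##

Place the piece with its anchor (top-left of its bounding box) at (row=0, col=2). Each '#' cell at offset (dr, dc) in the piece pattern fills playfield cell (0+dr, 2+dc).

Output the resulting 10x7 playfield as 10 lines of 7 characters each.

Fill (0+0,2+0) = (0,2)
Fill (0+0,2+1) = (0,3)
Fill (0+1,2+1) = (1,3)
Fill (0+1,2+2) = (1,4)

Answer: ..##...
..###..
#......
...#...
#....#.
.......
#......
...##.#
#....#.
#.#.#..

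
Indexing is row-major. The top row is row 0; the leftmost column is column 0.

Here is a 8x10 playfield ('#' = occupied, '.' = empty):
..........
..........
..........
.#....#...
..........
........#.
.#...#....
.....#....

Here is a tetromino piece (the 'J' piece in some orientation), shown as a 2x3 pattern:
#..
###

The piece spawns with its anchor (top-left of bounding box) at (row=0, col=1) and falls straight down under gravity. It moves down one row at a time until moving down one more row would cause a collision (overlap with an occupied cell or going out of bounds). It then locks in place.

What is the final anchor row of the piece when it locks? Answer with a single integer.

Answer: 1

Derivation:
Spawn at (row=0, col=1). Try each row:
  row 0: fits
  row 1: fits
  row 2: blocked -> lock at row 1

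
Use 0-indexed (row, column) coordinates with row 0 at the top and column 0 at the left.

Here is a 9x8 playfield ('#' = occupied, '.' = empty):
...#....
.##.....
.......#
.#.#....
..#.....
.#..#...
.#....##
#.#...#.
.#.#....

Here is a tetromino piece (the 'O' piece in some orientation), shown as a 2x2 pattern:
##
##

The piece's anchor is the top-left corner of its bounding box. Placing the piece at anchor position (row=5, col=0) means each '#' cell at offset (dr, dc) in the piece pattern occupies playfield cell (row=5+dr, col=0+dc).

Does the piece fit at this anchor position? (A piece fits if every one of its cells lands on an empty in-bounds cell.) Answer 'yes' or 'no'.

Answer: no

Derivation:
Check each piece cell at anchor (5, 0):
  offset (0,0) -> (5,0): empty -> OK
  offset (0,1) -> (5,1): occupied ('#') -> FAIL
  offset (1,0) -> (6,0): empty -> OK
  offset (1,1) -> (6,1): occupied ('#') -> FAIL
All cells valid: no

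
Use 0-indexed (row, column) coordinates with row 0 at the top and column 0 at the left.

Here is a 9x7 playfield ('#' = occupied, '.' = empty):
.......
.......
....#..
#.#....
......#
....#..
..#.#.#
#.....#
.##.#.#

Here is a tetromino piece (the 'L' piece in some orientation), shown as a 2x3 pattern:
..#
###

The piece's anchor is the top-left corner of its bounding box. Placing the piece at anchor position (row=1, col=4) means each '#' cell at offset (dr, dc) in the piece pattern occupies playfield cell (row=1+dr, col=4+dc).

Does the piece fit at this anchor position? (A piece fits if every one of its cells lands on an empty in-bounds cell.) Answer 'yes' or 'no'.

Answer: no

Derivation:
Check each piece cell at anchor (1, 4):
  offset (0,2) -> (1,6): empty -> OK
  offset (1,0) -> (2,4): occupied ('#') -> FAIL
  offset (1,1) -> (2,5): empty -> OK
  offset (1,2) -> (2,6): empty -> OK
All cells valid: no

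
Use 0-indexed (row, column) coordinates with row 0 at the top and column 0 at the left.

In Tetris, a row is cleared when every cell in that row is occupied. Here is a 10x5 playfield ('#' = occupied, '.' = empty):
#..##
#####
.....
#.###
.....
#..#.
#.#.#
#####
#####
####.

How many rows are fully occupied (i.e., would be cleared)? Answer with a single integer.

Check each row:
  row 0: 2 empty cells -> not full
  row 1: 0 empty cells -> FULL (clear)
  row 2: 5 empty cells -> not full
  row 3: 1 empty cell -> not full
  row 4: 5 empty cells -> not full
  row 5: 3 empty cells -> not full
  row 6: 2 empty cells -> not full
  row 7: 0 empty cells -> FULL (clear)
  row 8: 0 empty cells -> FULL (clear)
  row 9: 1 empty cell -> not full
Total rows cleared: 3

Answer: 3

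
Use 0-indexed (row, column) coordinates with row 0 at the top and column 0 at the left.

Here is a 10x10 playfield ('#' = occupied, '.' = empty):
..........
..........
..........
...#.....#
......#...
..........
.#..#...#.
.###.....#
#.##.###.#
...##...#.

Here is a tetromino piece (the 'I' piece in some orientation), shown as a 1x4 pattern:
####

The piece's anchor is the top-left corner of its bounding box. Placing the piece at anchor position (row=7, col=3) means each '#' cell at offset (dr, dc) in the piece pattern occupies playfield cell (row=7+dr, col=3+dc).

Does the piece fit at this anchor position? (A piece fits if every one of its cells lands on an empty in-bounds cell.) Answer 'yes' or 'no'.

Answer: no

Derivation:
Check each piece cell at anchor (7, 3):
  offset (0,0) -> (7,3): occupied ('#') -> FAIL
  offset (0,1) -> (7,4): empty -> OK
  offset (0,2) -> (7,5): empty -> OK
  offset (0,3) -> (7,6): empty -> OK
All cells valid: no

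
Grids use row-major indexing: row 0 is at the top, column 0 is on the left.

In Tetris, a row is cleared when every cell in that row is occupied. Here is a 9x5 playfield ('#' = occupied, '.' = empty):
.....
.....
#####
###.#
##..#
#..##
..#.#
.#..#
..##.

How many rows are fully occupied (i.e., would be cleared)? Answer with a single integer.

Answer: 1

Derivation:
Check each row:
  row 0: 5 empty cells -> not full
  row 1: 5 empty cells -> not full
  row 2: 0 empty cells -> FULL (clear)
  row 3: 1 empty cell -> not full
  row 4: 2 empty cells -> not full
  row 5: 2 empty cells -> not full
  row 6: 3 empty cells -> not full
  row 7: 3 empty cells -> not full
  row 8: 3 empty cells -> not full
Total rows cleared: 1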